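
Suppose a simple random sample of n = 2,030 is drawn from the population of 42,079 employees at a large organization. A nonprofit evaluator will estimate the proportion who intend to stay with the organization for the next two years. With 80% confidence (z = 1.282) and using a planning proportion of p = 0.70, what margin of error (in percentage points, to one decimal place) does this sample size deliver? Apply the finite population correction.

1.3

Finite-population factor: (N−n)/(N−1) = (42079−2030)/(42079−1) = 0.9518.
SE(p̂) = √[p(1−p)/n · (N−n)/(N−1)] = √[0.2100/2030 × 0.9518] = 0.00992.
E = z × SE = 1.282 × 0.00992 = 0.01272 ≈ 1.3 percentage points.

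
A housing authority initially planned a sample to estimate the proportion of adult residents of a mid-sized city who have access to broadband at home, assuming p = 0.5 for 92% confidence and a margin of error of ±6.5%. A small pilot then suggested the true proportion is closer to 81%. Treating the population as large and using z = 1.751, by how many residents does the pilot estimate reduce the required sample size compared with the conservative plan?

Conservative (p = 0.5): n = 1.751² × 0.25 / 0.065² ≈ 181.42 → 182.
Using p = 0.81: p(1−p) = 0.1539, so n = 1.751² × 0.1539 / 0.065² ≈ 111.68 → 112.
Reduction: 182 − 112 = 70.

70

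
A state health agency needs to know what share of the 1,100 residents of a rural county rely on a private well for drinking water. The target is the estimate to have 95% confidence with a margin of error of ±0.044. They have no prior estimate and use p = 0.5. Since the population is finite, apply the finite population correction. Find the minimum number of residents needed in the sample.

343

For 95% confidence, z = 1.96.
Unadjusted: n₀ = 1.96² × 0.50 × 0.50 / 0.044² ≈ 496.07, so n₀ = 497.
Finite population correction with N = 1,100: n = n₀ / (1 + (n₀−1)/N) = 497 / (1 + 496/1100) = 497 / 1.4509 ≈ 342.54.
Rounding up, n = 343.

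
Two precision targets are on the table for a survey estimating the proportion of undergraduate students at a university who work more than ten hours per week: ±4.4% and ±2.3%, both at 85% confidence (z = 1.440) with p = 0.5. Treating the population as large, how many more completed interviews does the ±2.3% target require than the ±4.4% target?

712

At ±4.4%: n = 1.440² × 0.2500 / 0.044² ≈ 267.77 → 268.
At ±2.3%: n = 1.440² × 0.2500 / 0.023² ≈ 979.96 → 980.
Additional respondents: 980 − 268 = 712.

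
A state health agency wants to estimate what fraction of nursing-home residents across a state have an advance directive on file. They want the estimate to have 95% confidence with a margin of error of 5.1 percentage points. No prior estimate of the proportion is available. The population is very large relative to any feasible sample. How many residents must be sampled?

For 95% confidence, z = 1.960.
With no prior estimate, use p = 0.5, giving p(1−p) = 0.25.
n = z²·p(1−p)/E² = 1.960² × 0.2500 / 0.051² = 3.8416 × 0.2500 / 0.002601 ≈ 369.24.
Rounding up gives n = 370.

370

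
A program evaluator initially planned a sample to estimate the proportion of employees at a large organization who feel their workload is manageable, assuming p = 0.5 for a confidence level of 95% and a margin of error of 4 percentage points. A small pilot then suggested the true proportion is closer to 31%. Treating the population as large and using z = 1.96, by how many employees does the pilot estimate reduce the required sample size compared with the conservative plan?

Conservative (p = 0.5): n = 1.96² × 0.25 / 0.040² ≈ 600.25 → 601.
Using p = 0.31: p(1−p) = 0.2139, so n = 1.96² × 0.2139 / 0.040² ≈ 513.57 → 514.
Reduction: 601 − 514 = 87.

87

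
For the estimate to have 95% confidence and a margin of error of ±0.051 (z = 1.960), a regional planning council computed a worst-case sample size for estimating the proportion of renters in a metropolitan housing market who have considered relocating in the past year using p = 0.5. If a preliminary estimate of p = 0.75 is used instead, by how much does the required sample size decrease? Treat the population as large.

93

Conservative (p = 0.5): n = 1.960² × 0.25 / 0.051² ≈ 369.24 → 370.
Using p = 0.75: p(1−p) = 0.1875, so n = 1.960² × 0.1875 / 0.051² ≈ 276.93 → 277.
Reduction: 370 − 277 = 93.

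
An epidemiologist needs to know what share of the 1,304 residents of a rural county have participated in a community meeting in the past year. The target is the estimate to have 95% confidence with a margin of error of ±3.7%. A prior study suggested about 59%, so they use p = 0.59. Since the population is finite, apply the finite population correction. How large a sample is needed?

447

For 95% confidence, z = 1.960.
Unadjusted: n₀ = 1.960² × 0.59 × 0.41 / 0.037² ≈ 678.80, so n₀ = 679.
Finite population correction with N = 1,304: n = n₀ / (1 + (n₀−1)/N) = 679 / (1 + 678/1304) = 679 / 1.5199 ≈ 446.73.
Rounding up, n = 447.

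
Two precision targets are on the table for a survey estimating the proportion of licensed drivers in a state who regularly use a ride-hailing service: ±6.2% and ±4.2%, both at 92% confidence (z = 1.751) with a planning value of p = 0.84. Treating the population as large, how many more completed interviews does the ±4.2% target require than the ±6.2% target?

At ±6.2%: n = 1.751² × 0.1344 / 0.062² ≈ 107.20 → 108.
At ±4.2%: n = 1.751² × 0.1344 / 0.042² ≈ 233.60 → 234.
Additional respondents: 234 − 108 = 126.

126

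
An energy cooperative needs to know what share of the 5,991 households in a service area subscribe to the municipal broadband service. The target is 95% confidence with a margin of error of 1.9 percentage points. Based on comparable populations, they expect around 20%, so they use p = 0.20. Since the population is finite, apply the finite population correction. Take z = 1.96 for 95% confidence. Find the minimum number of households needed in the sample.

Unadjusted: n₀ = 1.96² × 0.20 × 0.80 / 0.019² ≈ 1702.65, so n₀ = 1703.
Finite population correction with N = 5,991: n = n₀ / (1 + (n₀−1)/N) = 1703 / (1 + 1702/5991) = 1703 / 1.2841 ≈ 1326.23.
Rounding up, n = 1327.

1327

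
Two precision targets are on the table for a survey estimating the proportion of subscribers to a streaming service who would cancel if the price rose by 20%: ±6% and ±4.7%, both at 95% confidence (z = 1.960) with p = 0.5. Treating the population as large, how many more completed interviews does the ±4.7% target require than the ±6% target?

168

At ±6%: n = 1.960² × 0.2500 / 0.060² ≈ 266.78 → 267.
At ±4.7%: n = 1.960² × 0.2500 / 0.047² ≈ 434.77 → 435.
Additional respondents: 435 − 267 = 168.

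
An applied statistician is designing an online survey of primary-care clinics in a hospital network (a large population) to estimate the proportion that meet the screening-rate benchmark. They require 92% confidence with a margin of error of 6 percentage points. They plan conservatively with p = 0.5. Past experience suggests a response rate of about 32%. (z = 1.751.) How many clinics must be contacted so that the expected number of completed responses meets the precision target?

666

Completed interviews needed: n₀ = 1.751² × 0.2500 / 0.060² ≈ 212.92 → 213.
At a 32% response rate, contacts needed = 213 / 0.32 ≈ 665.62 → 666.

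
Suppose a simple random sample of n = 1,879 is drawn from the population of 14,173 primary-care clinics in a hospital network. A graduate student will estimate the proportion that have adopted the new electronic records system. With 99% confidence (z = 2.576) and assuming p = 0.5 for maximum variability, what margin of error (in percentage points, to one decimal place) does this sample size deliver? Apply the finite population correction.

2.8

Finite-population factor: (N−n)/(N−1) = (14173−1879)/(14173−1) = 0.8675.
SE(p̂) = √[p(1−p)/n · (N−n)/(N−1)] = √[0.2500/1879 × 0.8675] = 0.01074.
E = z × SE = 2.576 × 0.01074 = 0.02767 ≈ 2.8 percentage points.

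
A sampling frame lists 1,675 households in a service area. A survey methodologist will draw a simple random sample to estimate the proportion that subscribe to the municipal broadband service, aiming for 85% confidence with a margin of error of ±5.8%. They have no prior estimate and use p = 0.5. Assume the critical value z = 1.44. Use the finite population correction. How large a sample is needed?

Unadjusted: n₀ = 1.44² × 0.50 × 0.50 / 0.058² ≈ 154.10, so n₀ = 155.
Finite population correction with N = 1,675: n = n₀ / (1 + (n₀−1)/N) = 155 / (1 + 154/1675) = 155 / 1.0919 ≈ 141.95.
Rounding up, n = 142.

142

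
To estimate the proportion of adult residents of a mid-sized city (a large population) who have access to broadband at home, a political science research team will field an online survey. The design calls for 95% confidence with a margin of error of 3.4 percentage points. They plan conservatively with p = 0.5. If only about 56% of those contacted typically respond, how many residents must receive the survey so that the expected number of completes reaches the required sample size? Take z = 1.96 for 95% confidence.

1484

Completed interviews needed: n₀ = 1.96² × 0.2500 / 0.034² ≈ 830.80 → 831.
At a 56% response rate, contacts needed = 831 / 0.56 ≈ 1483.93 → 1484.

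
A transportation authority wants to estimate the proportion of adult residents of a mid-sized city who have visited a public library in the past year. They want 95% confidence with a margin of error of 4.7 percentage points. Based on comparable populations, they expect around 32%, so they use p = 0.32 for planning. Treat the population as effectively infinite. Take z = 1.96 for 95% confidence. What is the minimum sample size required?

With p = 0.32, p(1−p) = 0.2176.
n = z²·p(1−p)/E² = 1.96² × 0.2176 / 0.047² = 3.8416 × 0.2176 / 0.002209 ≈ 378.42.
Rounding up gives n = 379.

379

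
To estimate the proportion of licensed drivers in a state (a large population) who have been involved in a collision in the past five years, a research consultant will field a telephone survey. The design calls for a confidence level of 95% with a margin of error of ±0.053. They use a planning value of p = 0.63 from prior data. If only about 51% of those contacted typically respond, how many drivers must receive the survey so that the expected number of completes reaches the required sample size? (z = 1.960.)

626

Completed interviews needed: n₀ = 1.960² × 0.2331 / 0.053² ≈ 318.79 → 319.
At a 51% response rate, contacts needed = 319 / 0.51 ≈ 625.49 → 626.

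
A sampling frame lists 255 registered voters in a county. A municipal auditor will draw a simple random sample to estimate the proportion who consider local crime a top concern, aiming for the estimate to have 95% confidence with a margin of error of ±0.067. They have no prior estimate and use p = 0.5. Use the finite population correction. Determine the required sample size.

For 95% confidence, z = 1.960.
Unadjusted: n₀ = 1.960² × 0.50 × 0.50 / 0.067² ≈ 213.95, so n₀ = 214.
Finite population correction with N = 255: n = n₀ / (1 + (n₀−1)/N) = 214 / (1 + 213/255) = 214 / 1.8353 ≈ 116.60.
Rounding up, n = 117.

117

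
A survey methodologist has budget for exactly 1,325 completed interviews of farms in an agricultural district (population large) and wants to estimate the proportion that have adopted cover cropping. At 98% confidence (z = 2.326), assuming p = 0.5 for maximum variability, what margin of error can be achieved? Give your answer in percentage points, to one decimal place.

3.2

SE(p̂) = √[p(1−p)/n] = √[0.2500/1325] = 0.01374.
E = z × SE = 2.326 × 0.01374 = 0.03195, or 3.2 percentage points.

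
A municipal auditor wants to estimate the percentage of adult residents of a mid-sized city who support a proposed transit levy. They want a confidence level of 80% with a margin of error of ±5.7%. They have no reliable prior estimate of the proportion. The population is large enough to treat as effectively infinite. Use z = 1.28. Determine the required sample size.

127

With no prior estimate, use p = 0.5, giving p(1−p) = 0.25.
n = z²·p(1−p)/E² = 1.28² × 0.2500 / 0.057² = 1.6384 × 0.2500 / 0.003249 ≈ 126.07.
Rounding up gives n = 127.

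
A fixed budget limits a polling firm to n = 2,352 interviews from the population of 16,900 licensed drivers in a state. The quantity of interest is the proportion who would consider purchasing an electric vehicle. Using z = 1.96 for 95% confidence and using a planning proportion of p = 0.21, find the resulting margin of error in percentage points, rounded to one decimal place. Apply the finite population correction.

1.5

Finite-population factor: (N−n)/(N−1) = (16900−2352)/(16900−1) = 0.8609.
SE(p̂) = √[p(1−p)/n · (N−n)/(N−1)] = √[0.1659/2352 × 0.8609] = 0.00779.
E = z × SE = 1.96 × 0.00779 = 0.01527 ≈ 1.5 percentage points.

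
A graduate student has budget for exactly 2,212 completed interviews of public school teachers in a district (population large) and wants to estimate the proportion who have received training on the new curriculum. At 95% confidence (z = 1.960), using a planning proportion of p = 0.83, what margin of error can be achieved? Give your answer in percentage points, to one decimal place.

SE(p̂) = √[p(1−p)/n] = √[0.1411/2212] = 0.00799.
E = z × SE = 1.960 × 0.00799 = 0.01565, or 1.6 percentage points.

1.6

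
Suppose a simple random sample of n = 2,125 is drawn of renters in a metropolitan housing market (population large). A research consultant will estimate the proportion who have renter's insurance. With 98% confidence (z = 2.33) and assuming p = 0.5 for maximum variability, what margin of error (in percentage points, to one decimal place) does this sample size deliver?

SE(p̂) = √[p(1−p)/n] = √[0.2500/2125] = 0.01085.
E = z × SE = 2.33 × 0.01085 = 0.02527, or 2.5 percentage points.

2.5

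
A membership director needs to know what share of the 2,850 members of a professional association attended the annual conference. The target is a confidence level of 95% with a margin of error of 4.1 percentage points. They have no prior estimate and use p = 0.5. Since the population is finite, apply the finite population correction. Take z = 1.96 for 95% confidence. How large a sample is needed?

477

Unadjusted: n₀ = 1.96² × 0.50 × 0.50 / 0.041² ≈ 571.33, so n₀ = 572.
Finite population correction with N = 2,850: n = n₀ / (1 + (n₀−1)/N) = 572 / (1 + 571/2850) = 572 / 1.2004 ≈ 476.53.
Rounding up, n = 477.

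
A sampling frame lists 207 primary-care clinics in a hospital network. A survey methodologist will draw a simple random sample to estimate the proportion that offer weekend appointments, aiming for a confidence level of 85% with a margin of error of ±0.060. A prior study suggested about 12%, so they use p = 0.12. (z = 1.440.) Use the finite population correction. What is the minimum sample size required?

48

Unadjusted: n₀ = 1.440² × 0.12 × 0.88 / 0.060² ≈ 60.83, so n₀ = 61.
Finite population correction with N = 207: n = n₀ / (1 + (n₀−1)/N) = 61 / (1 + 60/207) = 61 / 1.2899 ≈ 47.29.
Rounding up, n = 48.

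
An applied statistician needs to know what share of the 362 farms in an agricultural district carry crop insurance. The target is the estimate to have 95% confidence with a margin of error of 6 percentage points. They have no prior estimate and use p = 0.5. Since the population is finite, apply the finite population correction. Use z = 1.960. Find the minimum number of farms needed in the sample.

154

Unadjusted: n₀ = 1.960² × 0.50 × 0.50 / 0.060² ≈ 266.78, so n₀ = 267.
Finite population correction with N = 362: n = n₀ / (1 + (n₀−1)/N) = 267 / (1 + 266/362) = 267 / 1.7348 ≈ 153.91.
Rounding up, n = 154.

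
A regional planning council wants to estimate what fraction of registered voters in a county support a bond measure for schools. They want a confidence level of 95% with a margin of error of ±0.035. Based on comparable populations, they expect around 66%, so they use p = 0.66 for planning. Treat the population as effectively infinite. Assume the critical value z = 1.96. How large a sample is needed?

With p = 0.66, p(1−p) = 0.2244.
n = z²·p(1−p)/E² = 1.96² × 0.2244 / 0.035² = 3.8416 × 0.2244 / 0.001225 ≈ 703.72.
Rounding up gives n = 704.

704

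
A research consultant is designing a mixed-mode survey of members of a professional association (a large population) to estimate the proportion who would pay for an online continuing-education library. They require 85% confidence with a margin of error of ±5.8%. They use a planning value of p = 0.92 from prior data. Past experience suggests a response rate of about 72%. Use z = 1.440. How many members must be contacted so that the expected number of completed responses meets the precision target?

64

Completed interviews needed: n₀ = 1.440² × 0.0736 / 0.058² ≈ 45.37 → 46.
At a 72% response rate, contacts needed = 46 / 0.72 ≈ 63.89 → 64.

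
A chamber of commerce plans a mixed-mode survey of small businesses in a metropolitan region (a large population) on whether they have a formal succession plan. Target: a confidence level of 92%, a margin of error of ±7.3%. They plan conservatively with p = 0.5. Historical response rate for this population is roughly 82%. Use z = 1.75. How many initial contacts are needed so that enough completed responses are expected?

176

Completed interviews needed: n₀ = 1.75² × 0.2500 / 0.073² ≈ 143.67 → 144.
At an 82% response rate, contacts needed = 144 / 0.82 ≈ 175.61 → 176.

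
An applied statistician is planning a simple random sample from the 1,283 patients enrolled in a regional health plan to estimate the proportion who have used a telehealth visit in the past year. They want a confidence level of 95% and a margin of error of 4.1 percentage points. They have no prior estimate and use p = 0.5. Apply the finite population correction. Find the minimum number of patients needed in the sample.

396

For 95% confidence, z = 1.960.
Unadjusted: n₀ = 1.960² × 0.50 × 0.50 / 0.041² ≈ 571.33, so n₀ = 572.
Finite population correction with N = 1,283: n = n₀ / (1 + (n₀−1)/N) = 572 / (1 + 571/1283) = 572 / 1.4451 ≈ 395.83.
Rounding up, n = 396.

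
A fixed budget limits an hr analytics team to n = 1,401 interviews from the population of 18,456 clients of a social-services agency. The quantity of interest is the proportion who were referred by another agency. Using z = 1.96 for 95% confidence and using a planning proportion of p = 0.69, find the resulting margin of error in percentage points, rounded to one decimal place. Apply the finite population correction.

Finite-population factor: (N−n)/(N−1) = (18456−1401)/(18456−1) = 0.9241.
SE(p̂) = √[p(1−p)/n · (N−n)/(N−1)] = √[0.2139/1401 × 0.9241] = 0.01188.
E = z × SE = 1.96 × 0.01188 = 0.02328 ≈ 2.3 percentage points.

2.3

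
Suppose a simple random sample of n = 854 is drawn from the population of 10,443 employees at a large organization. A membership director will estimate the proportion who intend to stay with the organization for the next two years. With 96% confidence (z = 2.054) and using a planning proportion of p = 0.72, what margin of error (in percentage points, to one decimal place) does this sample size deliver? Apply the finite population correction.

3.0

Finite-population factor: (N−n)/(N−1) = (10443−854)/(10443−1) = 0.9183.
SE(p̂) = √[p(1−p)/n · (N−n)/(N−1)] = √[0.2016/854 × 0.9183] = 0.01472.
E = z × SE = 2.054 × 0.01472 = 0.03024 ≈ 3.0 percentage points.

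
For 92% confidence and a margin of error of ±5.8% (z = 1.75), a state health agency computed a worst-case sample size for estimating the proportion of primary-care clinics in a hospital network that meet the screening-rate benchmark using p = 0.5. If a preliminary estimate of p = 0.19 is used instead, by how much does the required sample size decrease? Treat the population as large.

Conservative (p = 0.5): n = 1.75² × 0.25 / 0.058² ≈ 227.59 → 228.
Using p = 0.19: p(1−p) = 0.1539, so n = 1.75² × 0.1539 / 0.058² ≈ 140.11 → 141.
Reduction: 228 − 141 = 87.

87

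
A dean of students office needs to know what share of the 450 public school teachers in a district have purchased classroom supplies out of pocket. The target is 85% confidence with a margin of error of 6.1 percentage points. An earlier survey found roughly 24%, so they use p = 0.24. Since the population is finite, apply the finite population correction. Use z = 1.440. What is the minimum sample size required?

84

Unadjusted: n₀ = 1.440² × 0.24 × 0.76 / 0.061² ≈ 101.65, so n₀ = 102.
Finite population correction with N = 450: n = n₀ / (1 + (n₀−1)/N) = 102 / (1 + 101/450) = 102 / 1.2244 ≈ 83.30.
Rounding up, n = 84.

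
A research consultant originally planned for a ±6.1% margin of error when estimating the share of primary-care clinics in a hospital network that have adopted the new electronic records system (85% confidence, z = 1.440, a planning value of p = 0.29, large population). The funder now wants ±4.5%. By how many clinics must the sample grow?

At ±6.1%: n = 1.440² × 0.2059 / 0.061² ≈ 114.74 → 115.
At ±4.5%: n = 1.440² × 0.2059 / 0.045² ≈ 210.84 → 211.
Additional respondents: 211 − 115 = 96.

96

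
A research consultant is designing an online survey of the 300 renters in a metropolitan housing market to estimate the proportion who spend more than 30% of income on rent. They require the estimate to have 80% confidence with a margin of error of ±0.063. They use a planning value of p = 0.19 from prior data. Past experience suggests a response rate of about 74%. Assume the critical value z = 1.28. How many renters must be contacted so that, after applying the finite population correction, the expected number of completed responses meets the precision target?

Completed interviews needed (unadjusted): n₀ = 1.28² × 0.1539 / 0.063² ≈ 63.53 → 64.
FPC for N = 300: n = 64 / (1 + 63/300) = 64 / 1.2100 ≈ 52.89 → 53.
At a 74% response rate, contacts needed = 53 / 0.74 ≈ 71.62 → 72.

72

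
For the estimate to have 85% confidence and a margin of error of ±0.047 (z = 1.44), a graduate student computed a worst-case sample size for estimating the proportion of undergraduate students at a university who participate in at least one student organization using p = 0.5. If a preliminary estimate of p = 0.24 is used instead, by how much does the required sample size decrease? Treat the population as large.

63

Conservative (p = 0.5): n = 1.44² × 0.25 / 0.047² ≈ 234.68 → 235.
Using p = 0.24: p(1−p) = 0.1824, so n = 1.44² × 0.1824 / 0.047² ≈ 171.22 → 172.
Reduction: 235 − 172 = 63.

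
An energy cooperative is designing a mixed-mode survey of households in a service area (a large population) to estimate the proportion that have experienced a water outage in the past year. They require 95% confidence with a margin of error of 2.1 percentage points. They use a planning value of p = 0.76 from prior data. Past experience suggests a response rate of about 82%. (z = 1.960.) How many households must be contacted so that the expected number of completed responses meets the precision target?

1938

Completed interviews needed: n₀ = 1.960² × 0.1824 / 0.021² ≈ 1588.91 → 1589.
At an 82% response rate, contacts needed = 1589 / 0.82 ≈ 1937.80 → 1938.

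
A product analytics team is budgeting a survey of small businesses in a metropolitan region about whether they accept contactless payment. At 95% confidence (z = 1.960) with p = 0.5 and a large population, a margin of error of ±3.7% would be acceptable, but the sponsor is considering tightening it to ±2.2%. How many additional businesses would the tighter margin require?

At ±3.7%: n = 1.960² × 0.2500 / 0.037² ≈ 701.53 → 702.
At ±2.2%: n = 1.960² × 0.2500 / 0.022² ≈ 1984.30 → 1985.
Additional respondents: 1985 − 702 = 1283.

1283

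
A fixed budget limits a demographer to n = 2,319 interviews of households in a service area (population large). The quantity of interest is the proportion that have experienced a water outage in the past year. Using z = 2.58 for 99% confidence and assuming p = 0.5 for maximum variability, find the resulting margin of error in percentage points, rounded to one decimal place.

2.7

SE(p̂) = √[p(1−p)/n] = √[0.2500/2319] = 0.01038.
E = z × SE = 2.58 × 0.01038 = 0.02679, or 2.7 percentage points.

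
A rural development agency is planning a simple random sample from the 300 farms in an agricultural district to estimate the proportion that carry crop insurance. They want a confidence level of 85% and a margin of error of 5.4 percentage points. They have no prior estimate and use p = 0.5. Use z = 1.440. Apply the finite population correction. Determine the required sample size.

112

Unadjusted: n₀ = 1.440² × 0.50 × 0.50 / 0.054² ≈ 177.78, so n₀ = 178.
Finite population correction with N = 300: n = n₀ / (1 + (n₀−1)/N) = 178 / (1 + 177/300) = 178 / 1.5900 ≈ 111.95.
Rounding up, n = 112.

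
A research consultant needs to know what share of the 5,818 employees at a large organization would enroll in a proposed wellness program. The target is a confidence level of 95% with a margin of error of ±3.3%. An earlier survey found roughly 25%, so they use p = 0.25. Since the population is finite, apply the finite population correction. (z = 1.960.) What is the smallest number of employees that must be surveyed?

Unadjusted: n₀ = 1.960² × 0.25 × 0.75 / 0.033² ≈ 661.43, so n₀ = 662.
Finite population correction with N = 5,818: n = n₀ / (1 + (n₀−1)/N) = 662 / (1 + 661/5818) = 662 / 1.1136 ≈ 594.46.
Rounding up, n = 595.

595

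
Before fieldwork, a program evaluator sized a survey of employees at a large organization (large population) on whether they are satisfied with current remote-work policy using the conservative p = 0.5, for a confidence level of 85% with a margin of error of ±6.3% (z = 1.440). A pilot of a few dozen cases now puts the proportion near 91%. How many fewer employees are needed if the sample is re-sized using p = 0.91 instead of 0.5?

88

Conservative (p = 0.5): n = 1.440² × 0.25 / 0.063² ≈ 130.61 → 131.
Using p = 0.91: p(1−p) = 0.0819, so n = 1.440² × 0.0819 / 0.063² ≈ 42.79 → 43.
Reduction: 131 − 43 = 88.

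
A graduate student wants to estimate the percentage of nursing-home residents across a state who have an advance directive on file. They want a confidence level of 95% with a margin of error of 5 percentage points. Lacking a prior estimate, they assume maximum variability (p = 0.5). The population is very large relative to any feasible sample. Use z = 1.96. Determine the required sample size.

385

With p = 0.5, p(1−p) = 0.25.
n = z²·p(1−p)/E² = 1.96² × 0.2500 / 0.050² = 3.8416 × 0.2500 / 0.002500 ≈ 384.16.
Rounding up gives n = 385.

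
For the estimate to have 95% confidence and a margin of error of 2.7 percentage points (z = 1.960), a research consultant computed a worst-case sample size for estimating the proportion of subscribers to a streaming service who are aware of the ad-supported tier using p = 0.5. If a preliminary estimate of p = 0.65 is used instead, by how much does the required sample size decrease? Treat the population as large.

119

Conservative (p = 0.5): n = 1.960² × 0.25 / 0.027² ≈ 1317.42 → 1318.
Using p = 0.65: p(1−p) = 0.2275, so n = 1.960² × 0.2275 / 0.027² ≈ 1198.85 → 1199.
Reduction: 1318 − 1199 = 119.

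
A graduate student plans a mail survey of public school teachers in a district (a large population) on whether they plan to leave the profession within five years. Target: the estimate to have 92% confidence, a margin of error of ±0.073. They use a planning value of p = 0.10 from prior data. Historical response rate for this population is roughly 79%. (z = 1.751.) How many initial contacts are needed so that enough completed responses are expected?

Completed interviews needed: n₀ = 1.751² × 0.0900 / 0.073² ≈ 51.78 → 52.
At a 79% response rate, contacts needed = 52 / 0.79 ≈ 65.82 → 66.

66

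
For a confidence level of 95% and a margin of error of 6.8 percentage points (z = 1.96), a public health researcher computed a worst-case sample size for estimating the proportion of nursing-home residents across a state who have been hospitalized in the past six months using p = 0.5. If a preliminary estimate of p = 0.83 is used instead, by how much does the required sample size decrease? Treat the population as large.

90

Conservative (p = 0.5): n = 1.96² × 0.25 / 0.068² ≈ 207.70 → 208.
Using p = 0.83: p(1−p) = 0.1411, so n = 1.96² × 0.1411 / 0.068² ≈ 117.23 → 118.
Reduction: 208 − 118 = 90.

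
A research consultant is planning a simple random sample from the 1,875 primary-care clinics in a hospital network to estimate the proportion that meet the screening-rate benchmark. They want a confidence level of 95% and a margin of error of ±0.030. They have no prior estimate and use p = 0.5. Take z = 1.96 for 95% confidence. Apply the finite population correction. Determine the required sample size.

681

Unadjusted: n₀ = 1.96² × 0.50 × 0.50 / 0.030² ≈ 1067.11, so n₀ = 1068.
Finite population correction with N = 1,875: n = n₀ / (1 + (n₀−1)/N) = 1068 / (1 + 1067/1875) = 1068 / 1.5691 ≈ 680.66.
Rounding up, n = 681.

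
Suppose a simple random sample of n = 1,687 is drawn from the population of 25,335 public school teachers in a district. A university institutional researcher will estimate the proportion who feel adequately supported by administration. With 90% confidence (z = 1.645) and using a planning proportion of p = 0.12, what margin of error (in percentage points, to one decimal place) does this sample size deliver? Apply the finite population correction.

1.3

Finite-population factor: (N−n)/(N−1) = (25335−1687)/(25335−1) = 0.9334.
SE(p̂) = √[p(1−p)/n · (N−n)/(N−1)] = √[0.1056/1687 × 0.9334] = 0.00764.
E = z × SE = 1.645 × 0.00764 = 0.01257 ≈ 1.3 percentage points.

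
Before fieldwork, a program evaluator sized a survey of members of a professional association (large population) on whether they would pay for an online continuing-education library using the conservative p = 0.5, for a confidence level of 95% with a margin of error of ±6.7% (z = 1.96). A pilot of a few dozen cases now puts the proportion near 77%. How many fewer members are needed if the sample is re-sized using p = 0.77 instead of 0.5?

Conservative (p = 0.5): n = 1.96² × 0.25 / 0.067² ≈ 213.95 → 214.
Using p = 0.77: p(1−p) = 0.1771, so n = 1.96² × 0.1771 / 0.067² ≈ 151.56 → 152.
Reduction: 214 − 152 = 62.

62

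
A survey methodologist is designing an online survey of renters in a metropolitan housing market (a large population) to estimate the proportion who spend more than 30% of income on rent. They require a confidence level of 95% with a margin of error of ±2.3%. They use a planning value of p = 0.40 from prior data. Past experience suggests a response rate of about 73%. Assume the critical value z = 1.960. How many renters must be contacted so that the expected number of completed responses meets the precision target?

2388

Completed interviews needed: n₀ = 1.960² × 0.2400 / 0.023² ≈ 1742.88 → 1743.
At a 73% response rate, contacts needed = 1743 / 0.73 ≈ 2387.67 → 2388.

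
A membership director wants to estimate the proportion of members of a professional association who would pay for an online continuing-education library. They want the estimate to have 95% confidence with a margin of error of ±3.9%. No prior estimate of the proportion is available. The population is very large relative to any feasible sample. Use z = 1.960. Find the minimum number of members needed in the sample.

With no prior estimate, use p = 0.5, giving p(1−p) = 0.25.
n = z²·p(1−p)/E² = 1.960² × 0.2500 / 0.039² = 3.8416 × 0.2500 / 0.001521 ≈ 631.43.
Rounding up gives n = 632.

632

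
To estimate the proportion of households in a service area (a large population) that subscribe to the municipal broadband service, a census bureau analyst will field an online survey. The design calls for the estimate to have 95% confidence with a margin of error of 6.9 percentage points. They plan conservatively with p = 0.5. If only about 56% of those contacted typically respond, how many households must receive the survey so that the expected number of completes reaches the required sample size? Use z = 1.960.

361

Completed interviews needed: n₀ = 1.960² × 0.2500 / 0.069² ≈ 201.72 → 202.
At a 56% response rate, contacts needed = 202 / 0.56 ≈ 360.71 → 361.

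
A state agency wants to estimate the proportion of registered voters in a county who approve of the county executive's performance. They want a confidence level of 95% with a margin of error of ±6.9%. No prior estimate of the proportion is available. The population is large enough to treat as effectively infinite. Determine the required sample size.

For 95% confidence, z = 1.96.
With no prior estimate, use p = 0.5, giving p(1−p) = 0.25.
n = z²·p(1−p)/E² = 1.96² × 0.2500 / 0.069² = 3.8416 × 0.2500 / 0.004761 ≈ 201.72.
Rounding up gives n = 202.

202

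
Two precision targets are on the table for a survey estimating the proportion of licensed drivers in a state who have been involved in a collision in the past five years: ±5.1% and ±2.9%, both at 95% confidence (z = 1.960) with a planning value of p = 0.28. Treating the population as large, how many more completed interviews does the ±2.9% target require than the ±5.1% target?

623

At ±5.1%: n = 1.960² × 0.2016 / 0.051² ≈ 297.76 → 298.
At ±2.9%: n = 1.960² × 0.2016 / 0.029² ≈ 920.89 → 921.
Additional respondents: 921 − 298 = 623.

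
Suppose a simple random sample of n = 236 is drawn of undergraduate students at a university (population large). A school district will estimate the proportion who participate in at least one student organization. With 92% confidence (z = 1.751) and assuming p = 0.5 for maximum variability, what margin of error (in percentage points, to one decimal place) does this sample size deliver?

5.7

SE(p̂) = √[p(1−p)/n] = √[0.2500/236] = 0.03255.
E = z × SE = 1.751 × 0.03255 = 0.05699, or 5.7 percentage points.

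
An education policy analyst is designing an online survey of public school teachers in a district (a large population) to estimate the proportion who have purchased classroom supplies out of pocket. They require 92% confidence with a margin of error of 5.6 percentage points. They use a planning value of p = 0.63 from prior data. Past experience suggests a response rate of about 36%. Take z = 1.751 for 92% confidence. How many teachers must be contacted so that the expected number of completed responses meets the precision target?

634

Completed interviews needed: n₀ = 1.751² × 0.2331 / 0.056² ≈ 227.90 → 228.
At a 36% response rate, contacts needed = 228 / 0.36 ≈ 633.33 → 634.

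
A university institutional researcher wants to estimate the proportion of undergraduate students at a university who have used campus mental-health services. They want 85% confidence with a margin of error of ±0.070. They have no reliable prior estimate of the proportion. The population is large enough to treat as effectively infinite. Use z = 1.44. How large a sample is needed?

With no prior estimate, use p = 0.5, giving p(1−p) = 0.25.
n = z²·p(1−p)/E² = 1.44² × 0.2500 / 0.070² = 2.0736 × 0.2500 / 0.004900 ≈ 105.80.
Rounding up gives n = 106.

106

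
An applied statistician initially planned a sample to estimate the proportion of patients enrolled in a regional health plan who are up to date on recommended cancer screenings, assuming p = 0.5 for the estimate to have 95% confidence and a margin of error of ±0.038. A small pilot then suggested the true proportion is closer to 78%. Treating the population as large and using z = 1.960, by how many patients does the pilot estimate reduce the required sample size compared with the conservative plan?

Conservative (p = 0.5): n = 1.960² × 0.25 / 0.038² ≈ 665.10 → 666.
Using p = 0.78: p(1−p) = 0.1716, so n = 1.960² × 0.1716 / 0.038² ≈ 456.52 → 457.
Reduction: 666 − 457 = 209.

209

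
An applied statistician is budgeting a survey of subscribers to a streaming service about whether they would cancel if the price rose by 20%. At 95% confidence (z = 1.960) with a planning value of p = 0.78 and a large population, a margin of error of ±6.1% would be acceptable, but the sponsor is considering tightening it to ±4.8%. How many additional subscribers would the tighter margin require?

At ±6.1%: n = 1.960² × 0.1716 / 0.061² ≈ 177.16 → 178.
At ±4.8%: n = 1.960² × 0.1716 / 0.048² ≈ 286.12 → 287.
Additional respondents: 287 − 178 = 109.

109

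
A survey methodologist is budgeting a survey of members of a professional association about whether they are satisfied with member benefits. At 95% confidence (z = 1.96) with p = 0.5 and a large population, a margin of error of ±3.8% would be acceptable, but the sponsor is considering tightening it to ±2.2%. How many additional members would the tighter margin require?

1319

At ±3.8%: n = 1.96² × 0.2500 / 0.038² ≈ 665.10 → 666.
At ±2.2%: n = 1.96² × 0.2500 / 0.022² ≈ 1984.30 → 1985.
Additional respondents: 1985 − 666 = 1319.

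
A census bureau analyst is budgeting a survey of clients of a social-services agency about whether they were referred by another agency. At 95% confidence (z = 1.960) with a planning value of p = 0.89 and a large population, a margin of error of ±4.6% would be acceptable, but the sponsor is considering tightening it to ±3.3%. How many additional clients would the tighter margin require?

168

At ±4.6%: n = 1.960² × 0.0979 / 0.046² ≈ 177.74 → 178.
At ±3.3%: n = 1.960² × 0.0979 / 0.033² ≈ 345.36 → 346.
Additional respondents: 346 − 178 = 168.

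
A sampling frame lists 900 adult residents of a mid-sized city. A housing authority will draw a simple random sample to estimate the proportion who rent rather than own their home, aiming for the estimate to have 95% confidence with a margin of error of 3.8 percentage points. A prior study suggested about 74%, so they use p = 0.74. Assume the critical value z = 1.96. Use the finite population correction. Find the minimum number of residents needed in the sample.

327

Unadjusted: n₀ = 1.96² × 0.74 × 0.26 / 0.038² ≈ 511.86, so n₀ = 512.
Finite population correction with N = 900: n = n₀ / (1 + (n₀−1)/N) = 512 / (1 + 511/900) = 512 / 1.5678 ≈ 326.58.
Rounding up, n = 327.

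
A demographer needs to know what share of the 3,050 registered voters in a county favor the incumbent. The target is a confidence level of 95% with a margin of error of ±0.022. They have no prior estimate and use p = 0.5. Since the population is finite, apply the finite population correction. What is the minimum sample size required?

1203

For 95% confidence, z = 1.960.
Unadjusted: n₀ = 1.960² × 0.50 × 0.50 / 0.022² ≈ 1984.30, so n₀ = 1985.
Finite population correction with N = 3,050: n = n₀ / (1 + (n₀−1)/N) = 1985 / (1 + 1984/3050) = 1985 / 1.6505 ≈ 1202.67.
Rounding up, n = 1203.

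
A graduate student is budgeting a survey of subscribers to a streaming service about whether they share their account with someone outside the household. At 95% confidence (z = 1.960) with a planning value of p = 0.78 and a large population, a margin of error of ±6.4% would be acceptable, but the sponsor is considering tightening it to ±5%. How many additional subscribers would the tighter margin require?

At ±6.4%: n = 1.960² × 0.1716 / 0.064² ≈ 160.94 → 161.
At ±5%: n = 1.960² × 0.1716 / 0.050² ≈ 263.69 → 264.
Additional respondents: 264 − 161 = 103.

103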